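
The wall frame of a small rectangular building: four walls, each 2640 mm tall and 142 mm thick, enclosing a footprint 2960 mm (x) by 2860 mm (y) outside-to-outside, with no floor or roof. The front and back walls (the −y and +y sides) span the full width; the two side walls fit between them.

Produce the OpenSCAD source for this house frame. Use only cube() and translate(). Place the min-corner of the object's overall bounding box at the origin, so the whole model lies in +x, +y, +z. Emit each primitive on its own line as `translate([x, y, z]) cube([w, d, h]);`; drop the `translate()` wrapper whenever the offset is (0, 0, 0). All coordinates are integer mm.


cube([2960, 142, 2640]);
translate([0, 2718, 0]) cube([2960, 142, 2640]);
translate([0, 142, 0]) cube([142, 2576, 2640]);
translate([2818, 142, 0]) cube([142, 2576, 2640]);


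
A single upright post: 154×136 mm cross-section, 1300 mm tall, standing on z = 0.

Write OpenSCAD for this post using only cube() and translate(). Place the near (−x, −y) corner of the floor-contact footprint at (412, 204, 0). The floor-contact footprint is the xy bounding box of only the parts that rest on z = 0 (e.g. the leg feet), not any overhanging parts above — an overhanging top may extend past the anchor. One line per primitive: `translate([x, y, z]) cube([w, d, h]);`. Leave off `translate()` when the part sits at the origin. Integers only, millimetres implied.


translate([412, 204, 0]) cube([154, 136, 1300]);


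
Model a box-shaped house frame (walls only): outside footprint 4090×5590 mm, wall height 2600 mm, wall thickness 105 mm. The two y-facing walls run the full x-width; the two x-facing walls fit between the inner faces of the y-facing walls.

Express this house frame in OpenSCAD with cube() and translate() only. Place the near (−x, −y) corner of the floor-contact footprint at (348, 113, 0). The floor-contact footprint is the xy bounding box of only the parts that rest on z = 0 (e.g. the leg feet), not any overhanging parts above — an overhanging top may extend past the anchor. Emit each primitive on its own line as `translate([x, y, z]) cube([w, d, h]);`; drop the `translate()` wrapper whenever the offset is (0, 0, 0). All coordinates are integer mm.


translate([348, 113, 0]) cube([4090, 105, 2600]);
translate([348, 5598, 0]) cube([4090, 105, 2600]);
translate([348, 218, 0]) cube([105, 5380, 2600]);
translate([4333, 218, 0]) cube([105, 5380, 2600]);


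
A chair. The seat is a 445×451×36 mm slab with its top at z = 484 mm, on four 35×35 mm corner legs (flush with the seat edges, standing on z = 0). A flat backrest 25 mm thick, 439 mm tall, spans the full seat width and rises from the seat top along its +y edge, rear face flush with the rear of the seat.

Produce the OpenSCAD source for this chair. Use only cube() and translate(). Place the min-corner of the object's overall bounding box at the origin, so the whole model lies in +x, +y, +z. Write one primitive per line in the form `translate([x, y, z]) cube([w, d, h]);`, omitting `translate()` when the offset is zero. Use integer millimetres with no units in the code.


translate([0, 0, 448]) cube([445, 451, 36]);
cube([35, 35, 448]);
translate([410, 0, 0]) cube([35, 35, 448]);
translate([0, 416, 0]) cube([35, 35, 448]);
translate([410, 416, 0]) cube([35, 35, 448]);
translate([0, 426, 484]) cube([445, 25, 439]);


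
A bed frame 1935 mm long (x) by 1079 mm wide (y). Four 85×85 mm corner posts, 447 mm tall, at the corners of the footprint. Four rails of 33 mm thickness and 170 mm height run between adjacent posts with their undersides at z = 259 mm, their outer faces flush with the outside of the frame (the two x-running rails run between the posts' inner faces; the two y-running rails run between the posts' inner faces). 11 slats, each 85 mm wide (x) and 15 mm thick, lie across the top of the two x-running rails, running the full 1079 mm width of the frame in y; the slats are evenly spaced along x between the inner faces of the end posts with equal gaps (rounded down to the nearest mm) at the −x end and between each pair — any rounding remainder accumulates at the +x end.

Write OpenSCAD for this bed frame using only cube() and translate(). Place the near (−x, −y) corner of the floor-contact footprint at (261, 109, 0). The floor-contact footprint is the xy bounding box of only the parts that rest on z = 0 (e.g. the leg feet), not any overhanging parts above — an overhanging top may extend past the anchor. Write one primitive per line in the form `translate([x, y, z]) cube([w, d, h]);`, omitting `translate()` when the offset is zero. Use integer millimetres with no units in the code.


// slat z = rail_z + rail_h = 259 + 170 = 429
// slat gap = ⌊(1765 − 11·85) / 12⌋ = 69
translate([261, 109, 0]) cube([85, 85, 447]);
translate([261, 1103, 0]) cube([85, 85, 447]);
translate([2111, 109, 0]) cube([85, 85, 447]);
translate([2111, 1103, 0]) cube([85, 85, 447]);
translate([346, 109, 259]) cube([1765, 33, 170]);
translate([346, 1155, 259]) cube([1765, 33, 170]);
translate([261, 194, 259]) cube([33, 909, 170]);
translate([2163, 194, 259]) cube([33, 909, 170]);
translate([415, 109, 429]) cube([85, 1079, 15]);
translate([569, 109, 429]) cube([85, 1079, 15]);
translate([723, 109, 429]) cube([85, 1079, 15]);
translate([877, 109, 429]) cube([85, 1079, 15]);
translate([1031, 109, 429]) cube([85, 1079, 15]);
translate([1185, 109, 429]) cube([85, 1079, 15]);
translate([1339, 109, 429]) cube([85, 1079, 15]);
translate([1493, 109, 429]) cube([85, 1079, 15]);
translate([1647, 109, 429]) cube([85, 1079, 15]);
translate([1801, 109, 429]) cube([85, 1079, 15]);
translate([1955, 109, 429]) cube([85, 1079, 15]);


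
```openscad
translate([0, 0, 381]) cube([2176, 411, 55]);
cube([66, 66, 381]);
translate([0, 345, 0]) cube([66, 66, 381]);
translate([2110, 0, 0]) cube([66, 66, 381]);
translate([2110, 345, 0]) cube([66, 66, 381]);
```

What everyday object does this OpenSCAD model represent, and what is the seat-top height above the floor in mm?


A bench. The seat-top height is 436 mm.

A long slab on four corner posts — a bench. The slab sits at z = 381 with thickness 55, so the top is 381 + 55 = 436 mm.


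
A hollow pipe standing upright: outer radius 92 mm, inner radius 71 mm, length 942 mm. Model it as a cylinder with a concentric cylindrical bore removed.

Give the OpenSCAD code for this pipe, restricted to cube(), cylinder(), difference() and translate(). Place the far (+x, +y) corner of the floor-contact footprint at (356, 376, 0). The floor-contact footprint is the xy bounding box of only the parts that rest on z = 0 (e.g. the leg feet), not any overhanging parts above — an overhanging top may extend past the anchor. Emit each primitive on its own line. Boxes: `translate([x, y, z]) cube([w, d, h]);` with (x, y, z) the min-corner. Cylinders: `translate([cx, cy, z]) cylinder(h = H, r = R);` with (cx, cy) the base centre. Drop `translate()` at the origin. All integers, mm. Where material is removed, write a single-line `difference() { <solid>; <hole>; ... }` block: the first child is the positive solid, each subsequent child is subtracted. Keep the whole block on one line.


difference() { translate([264, 284, 0]) cylinder(h = 942, r = 92); translate([264, 284, 0]) cylinder(h = 942, r = 71); }


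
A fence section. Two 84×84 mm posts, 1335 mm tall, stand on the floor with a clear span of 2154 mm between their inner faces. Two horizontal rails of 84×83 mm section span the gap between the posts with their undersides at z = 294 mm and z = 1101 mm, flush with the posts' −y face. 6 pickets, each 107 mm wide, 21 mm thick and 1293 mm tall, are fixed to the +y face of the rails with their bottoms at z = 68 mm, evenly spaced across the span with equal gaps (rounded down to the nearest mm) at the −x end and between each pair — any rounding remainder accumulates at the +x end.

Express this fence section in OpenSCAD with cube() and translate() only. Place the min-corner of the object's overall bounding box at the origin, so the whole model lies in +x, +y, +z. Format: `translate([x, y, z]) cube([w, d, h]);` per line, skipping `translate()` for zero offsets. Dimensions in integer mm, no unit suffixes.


cube([84, 84, 1335]);
translate([2238, 0, 0]) cube([84, 84, 1335]);
translate([84, 0, 294]) cube([2154, 84, 83]);
translate([84, 0, 1101]) cube([2154, 84, 83]);
translate([300, 84, 68]) cube([107, 21, 1293]);
translate([623, 84, 68]) cube([107, 21, 1293]);
translate([946, 84, 68]) cube([107, 21, 1293]);
translate([1269, 84, 68]) cube([107, 21, 1293]);
translate([1592, 84, 68]) cube([107, 21, 1293]);
translate([1915, 84, 68]) cube([107, 21, 1293]);


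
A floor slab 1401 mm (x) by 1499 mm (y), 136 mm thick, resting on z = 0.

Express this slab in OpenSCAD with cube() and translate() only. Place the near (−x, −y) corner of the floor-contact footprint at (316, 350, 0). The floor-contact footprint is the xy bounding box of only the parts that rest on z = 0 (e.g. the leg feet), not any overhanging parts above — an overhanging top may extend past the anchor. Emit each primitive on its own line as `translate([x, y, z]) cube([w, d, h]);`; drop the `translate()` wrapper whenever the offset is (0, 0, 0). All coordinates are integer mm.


translate([316, 350, 0]) cube([1401, 1499, 136]);


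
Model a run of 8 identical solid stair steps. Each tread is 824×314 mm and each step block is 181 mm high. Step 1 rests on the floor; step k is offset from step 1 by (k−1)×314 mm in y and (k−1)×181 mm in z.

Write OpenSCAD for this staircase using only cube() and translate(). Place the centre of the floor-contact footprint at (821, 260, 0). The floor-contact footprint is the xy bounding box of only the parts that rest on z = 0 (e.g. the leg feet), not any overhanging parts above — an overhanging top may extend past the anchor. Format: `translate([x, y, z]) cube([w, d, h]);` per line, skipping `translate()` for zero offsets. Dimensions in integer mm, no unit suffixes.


translate([409, 103, 0]) cube([824, 314, 181]);
translate([409, 417, 181]) cube([824, 314, 181]);
translate([409, 731, 362]) cube([824, 314, 181]);
translate([409, 1045, 543]) cube([824, 314, 181]);
translate([409, 1359, 724]) cube([824, 314, 181]);
translate([409, 1673, 905]) cube([824, 314, 181]);
translate([409, 1987, 1086]) cube([824, 314, 181]);
translate([409, 2301, 1267]) cube([824, 314, 181]);


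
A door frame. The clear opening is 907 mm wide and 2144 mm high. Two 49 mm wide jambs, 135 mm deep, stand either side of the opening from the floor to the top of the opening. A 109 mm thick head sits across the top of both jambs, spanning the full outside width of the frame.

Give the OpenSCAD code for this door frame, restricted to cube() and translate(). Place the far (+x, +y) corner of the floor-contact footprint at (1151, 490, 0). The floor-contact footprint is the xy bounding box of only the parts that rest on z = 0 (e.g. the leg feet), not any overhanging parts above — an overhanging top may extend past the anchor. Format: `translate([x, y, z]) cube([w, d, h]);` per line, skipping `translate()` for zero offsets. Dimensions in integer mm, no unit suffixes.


translate([146, 355, 0]) cube([49, 135, 2144]);
translate([1102, 355, 0]) cube([49, 135, 2144]);
translate([146, 355, 2144]) cube([1005, 135, 109]);


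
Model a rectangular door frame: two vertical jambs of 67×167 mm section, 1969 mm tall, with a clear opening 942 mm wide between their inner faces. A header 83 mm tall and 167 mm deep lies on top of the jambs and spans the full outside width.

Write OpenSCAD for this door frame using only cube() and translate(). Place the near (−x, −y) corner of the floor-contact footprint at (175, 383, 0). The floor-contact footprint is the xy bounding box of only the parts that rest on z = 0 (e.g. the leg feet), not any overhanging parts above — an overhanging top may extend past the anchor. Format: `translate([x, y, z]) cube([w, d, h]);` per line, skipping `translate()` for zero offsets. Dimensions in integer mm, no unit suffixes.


translate([175, 383, 0]) cube([67, 167, 1969]);
translate([1184, 383, 0]) cube([67, 167, 1969]);
translate([175, 383, 1969]) cube([1076, 167, 83]);


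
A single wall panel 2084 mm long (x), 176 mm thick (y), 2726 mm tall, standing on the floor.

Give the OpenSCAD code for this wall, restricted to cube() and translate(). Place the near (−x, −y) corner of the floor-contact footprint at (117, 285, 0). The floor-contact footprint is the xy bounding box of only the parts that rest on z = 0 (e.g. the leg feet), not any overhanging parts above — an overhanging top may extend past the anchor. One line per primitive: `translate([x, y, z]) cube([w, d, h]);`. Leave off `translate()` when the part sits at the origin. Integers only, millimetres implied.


translate([117, 285, 0]) cube([2084, 176, 2726]);


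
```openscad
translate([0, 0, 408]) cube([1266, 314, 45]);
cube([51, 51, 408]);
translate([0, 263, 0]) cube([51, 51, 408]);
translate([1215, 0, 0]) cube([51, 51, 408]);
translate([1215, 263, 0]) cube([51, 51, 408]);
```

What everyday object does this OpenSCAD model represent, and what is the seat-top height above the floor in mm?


A bench. The seat-top height is 453 mm.

A long slab on four corner posts — a bench. The slab sits at z = 408 with thickness 45, so the top is 408 + 45 = 453 mm.


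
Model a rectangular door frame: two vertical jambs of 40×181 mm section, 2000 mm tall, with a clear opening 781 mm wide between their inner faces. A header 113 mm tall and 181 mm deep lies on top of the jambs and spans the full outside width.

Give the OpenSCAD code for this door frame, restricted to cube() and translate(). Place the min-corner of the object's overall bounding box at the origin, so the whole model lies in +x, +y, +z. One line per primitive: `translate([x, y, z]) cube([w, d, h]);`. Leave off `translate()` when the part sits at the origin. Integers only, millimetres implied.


cube([40, 181, 2000]);
translate([821, 0, 0]) cube([40, 181, 2000]);
translate([0, 0, 2000]) cube([861, 181, 113]);


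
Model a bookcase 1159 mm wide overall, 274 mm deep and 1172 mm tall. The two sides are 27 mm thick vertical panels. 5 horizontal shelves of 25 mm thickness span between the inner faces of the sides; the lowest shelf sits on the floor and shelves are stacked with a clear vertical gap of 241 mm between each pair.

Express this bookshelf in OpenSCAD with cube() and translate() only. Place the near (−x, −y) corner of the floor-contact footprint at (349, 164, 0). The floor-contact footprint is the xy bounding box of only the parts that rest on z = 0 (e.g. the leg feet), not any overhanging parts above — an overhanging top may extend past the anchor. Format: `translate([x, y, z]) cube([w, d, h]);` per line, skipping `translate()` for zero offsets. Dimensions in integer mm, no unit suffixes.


translate([349, 164, 0]) cube([27, 274, 1172]);
translate([1481, 164, 0]) cube([27, 274, 1172]);
translate([376, 164, 0]) cube([1105, 274, 25]);
translate([376, 164, 266]) cube([1105, 274, 25]);
translate([376, 164, 532]) cube([1105, 274, 25]);
translate([376, 164, 798]) cube([1105, 274, 25]);
translate([376, 164, 1064]) cube([1105, 274, 25]);


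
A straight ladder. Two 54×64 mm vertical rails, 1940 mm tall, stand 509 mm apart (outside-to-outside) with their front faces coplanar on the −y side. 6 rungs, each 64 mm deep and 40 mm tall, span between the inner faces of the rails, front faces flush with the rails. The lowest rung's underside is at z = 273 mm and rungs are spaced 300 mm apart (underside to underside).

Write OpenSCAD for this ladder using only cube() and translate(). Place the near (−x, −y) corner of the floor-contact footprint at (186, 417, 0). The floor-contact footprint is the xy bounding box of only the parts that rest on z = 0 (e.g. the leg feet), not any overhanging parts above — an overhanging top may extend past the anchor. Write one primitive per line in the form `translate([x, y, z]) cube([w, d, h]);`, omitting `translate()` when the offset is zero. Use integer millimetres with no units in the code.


translate([186, 417, 0]) cube([54, 64, 1940]);
translate([641, 417, 0]) cube([54, 64, 1940]);
translate([240, 417, 273]) cube([401, 64, 40]);
translate([240, 417, 573]) cube([401, 64, 40]);
translate([240, 417, 873]) cube([401, 64, 40]);
translate([240, 417, 1173]) cube([401, 64, 40]);
translate([240, 417, 1473]) cube([401, 64, 40]);
translate([240, 417, 1773]) cube([401, 64, 40]);


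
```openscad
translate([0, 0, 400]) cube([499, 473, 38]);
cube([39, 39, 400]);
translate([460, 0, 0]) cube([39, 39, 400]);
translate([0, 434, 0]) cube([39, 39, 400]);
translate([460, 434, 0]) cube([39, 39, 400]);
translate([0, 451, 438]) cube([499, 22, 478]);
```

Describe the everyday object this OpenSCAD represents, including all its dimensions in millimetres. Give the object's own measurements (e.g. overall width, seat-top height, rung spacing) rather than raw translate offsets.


A chair. The seat is a 499×473×38 mm slab with its top at z = 438 mm, on four 39×39 mm corner legs (flush with the seat edges, standing on z = 0). A flat backrest 22 mm thick, 478 mm tall, spans the full seat width and rises from the seat top along its +y edge, rear face flush with the rear of the seat.


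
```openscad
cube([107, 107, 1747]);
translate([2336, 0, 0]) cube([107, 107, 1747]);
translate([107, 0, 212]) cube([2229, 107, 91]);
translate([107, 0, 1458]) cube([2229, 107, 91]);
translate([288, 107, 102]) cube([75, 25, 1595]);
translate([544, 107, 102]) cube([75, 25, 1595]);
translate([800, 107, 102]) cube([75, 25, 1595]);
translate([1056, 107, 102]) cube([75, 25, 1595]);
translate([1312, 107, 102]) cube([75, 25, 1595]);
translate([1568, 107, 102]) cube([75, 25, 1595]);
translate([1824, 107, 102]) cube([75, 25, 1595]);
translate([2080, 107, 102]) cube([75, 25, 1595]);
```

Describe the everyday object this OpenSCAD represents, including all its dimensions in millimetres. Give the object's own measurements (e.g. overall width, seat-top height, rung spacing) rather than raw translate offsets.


A fence section. Two 107×107 mm posts, 1747 mm tall, stand on the floor with a clear span of 2229 mm between their inner faces. Two horizontal rails of 107×91 mm section span the gap between the posts with their undersides at z = 212 mm and z = 1458 mm, flush with the posts' −y face. 8 pickets, each 75 mm wide, 25 mm thick and 1595 mm tall, are fixed to the +y face of the rails with their bottoms at z = 102 mm, spaced across the span with a 181 mm gap after the −x post and between neighbouring pickets and before the +x post.


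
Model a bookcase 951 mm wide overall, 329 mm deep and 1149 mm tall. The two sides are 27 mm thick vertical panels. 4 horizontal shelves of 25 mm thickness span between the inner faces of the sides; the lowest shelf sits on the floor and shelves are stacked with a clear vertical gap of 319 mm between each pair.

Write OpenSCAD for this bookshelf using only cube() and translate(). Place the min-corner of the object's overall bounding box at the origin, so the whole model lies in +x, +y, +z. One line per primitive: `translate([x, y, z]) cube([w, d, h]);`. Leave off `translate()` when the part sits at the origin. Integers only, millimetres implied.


cube([27, 329, 1149]);
translate([924, 0, 0]) cube([27, 329, 1149]);
translate([27, 0, 0]) cube([897, 329, 25]);
translate([27, 0, 344]) cube([897, 329, 25]);
translate([27, 0, 688]) cube([897, 329, 25]);
translate([27, 0, 1032]) cube([897, 329, 25]);


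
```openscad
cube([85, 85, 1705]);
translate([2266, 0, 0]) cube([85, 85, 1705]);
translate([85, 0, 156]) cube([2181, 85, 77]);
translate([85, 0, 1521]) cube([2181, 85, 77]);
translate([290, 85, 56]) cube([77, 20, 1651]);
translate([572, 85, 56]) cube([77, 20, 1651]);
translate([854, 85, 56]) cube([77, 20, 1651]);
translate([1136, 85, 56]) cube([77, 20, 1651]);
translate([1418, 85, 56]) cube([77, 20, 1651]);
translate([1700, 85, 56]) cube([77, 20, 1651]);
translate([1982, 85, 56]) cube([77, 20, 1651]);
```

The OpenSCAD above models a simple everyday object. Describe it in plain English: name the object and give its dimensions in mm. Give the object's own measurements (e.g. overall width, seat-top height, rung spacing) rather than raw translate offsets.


A fence section. Two 85×85 mm posts, 1705 mm tall, stand on the floor with a clear span of 2181 mm between their inner faces. Two horizontal rails of 85×77 mm section span the gap between the posts with their undersides at z = 156 mm and z = 1521 mm, flush with the posts' −y face. 7 pickets, each 77 mm wide, 20 mm thick and 1651 mm tall, are fixed to the +y face of the rails with their bottoms at z = 56 mm, spaced across the span with a 205 mm gap after the −x post and between neighbouring pickets, with 207 mm left before the +x post.


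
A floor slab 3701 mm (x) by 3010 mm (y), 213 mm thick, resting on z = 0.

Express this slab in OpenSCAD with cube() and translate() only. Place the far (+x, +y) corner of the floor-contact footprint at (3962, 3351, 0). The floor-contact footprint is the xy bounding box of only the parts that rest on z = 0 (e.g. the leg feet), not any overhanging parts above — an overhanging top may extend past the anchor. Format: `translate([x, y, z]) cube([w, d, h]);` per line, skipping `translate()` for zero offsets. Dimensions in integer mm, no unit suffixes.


translate([261, 341, 0]) cube([3701, 3010, 213]);


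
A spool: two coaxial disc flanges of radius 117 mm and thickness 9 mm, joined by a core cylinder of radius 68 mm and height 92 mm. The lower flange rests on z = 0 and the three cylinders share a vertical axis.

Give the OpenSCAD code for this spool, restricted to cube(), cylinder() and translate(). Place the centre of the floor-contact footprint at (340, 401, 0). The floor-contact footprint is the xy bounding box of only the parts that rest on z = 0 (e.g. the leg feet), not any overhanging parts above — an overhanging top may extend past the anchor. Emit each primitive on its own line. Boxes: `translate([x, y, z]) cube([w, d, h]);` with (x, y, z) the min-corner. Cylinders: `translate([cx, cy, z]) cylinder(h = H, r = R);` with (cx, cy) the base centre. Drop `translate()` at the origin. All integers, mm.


translate([340, 401, 0]) cylinder(h = 9, r = 117);
translate([340, 401, 9]) cylinder(h = 92, r = 68);
translate([340, 401, 101]) cylinder(h = 9, r = 117);


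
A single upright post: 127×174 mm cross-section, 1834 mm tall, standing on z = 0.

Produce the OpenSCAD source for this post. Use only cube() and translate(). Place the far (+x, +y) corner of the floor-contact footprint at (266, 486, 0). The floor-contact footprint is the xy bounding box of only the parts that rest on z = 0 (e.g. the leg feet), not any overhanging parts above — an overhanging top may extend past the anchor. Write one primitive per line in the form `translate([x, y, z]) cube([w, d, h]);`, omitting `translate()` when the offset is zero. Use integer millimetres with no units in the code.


translate([139, 312, 0]) cube([127, 174, 1834]);


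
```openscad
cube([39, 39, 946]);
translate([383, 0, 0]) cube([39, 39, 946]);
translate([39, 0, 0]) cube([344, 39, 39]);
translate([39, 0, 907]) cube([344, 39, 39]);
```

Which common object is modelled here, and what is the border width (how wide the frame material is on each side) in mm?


A picture frame. The border width is 39 mm.

Four thin pieces enclosing a rectangular opening — a picture frame. The two full-height stiles are 946 mm tall; the top rail sits at z = 907 and is 39 mm tall, so the border above the opening is 946 − 907 = 39 mm, matching the stile x-width.


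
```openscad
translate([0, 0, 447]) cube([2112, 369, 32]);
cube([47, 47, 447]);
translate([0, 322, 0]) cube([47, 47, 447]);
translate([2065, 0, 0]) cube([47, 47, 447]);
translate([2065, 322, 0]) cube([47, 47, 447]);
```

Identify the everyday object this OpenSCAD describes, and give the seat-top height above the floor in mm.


A bench. The seat-top height is 479 mm.

A long slab on four corner posts — a bench. The slab sits at z = 447 with thickness 32, so the top is 447 + 32 = 479 mm.


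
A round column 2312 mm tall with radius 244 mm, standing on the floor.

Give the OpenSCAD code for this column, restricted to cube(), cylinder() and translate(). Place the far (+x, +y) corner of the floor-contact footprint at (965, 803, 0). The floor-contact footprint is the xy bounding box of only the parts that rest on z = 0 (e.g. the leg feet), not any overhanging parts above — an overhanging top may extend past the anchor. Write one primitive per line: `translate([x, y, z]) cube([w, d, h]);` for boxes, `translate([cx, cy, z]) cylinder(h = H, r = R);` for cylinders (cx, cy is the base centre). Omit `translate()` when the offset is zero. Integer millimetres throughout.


translate([721, 559, 0]) cylinder(h = 2312, r = 244);


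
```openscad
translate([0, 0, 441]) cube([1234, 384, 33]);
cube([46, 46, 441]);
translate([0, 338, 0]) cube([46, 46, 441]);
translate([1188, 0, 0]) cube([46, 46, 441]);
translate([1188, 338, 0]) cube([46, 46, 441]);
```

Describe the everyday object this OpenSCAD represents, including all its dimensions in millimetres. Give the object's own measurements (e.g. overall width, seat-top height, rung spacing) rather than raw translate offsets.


A bench: a 1234×384 mm seat slab, 33 mm thick, top at z = 474 mm, on four 46×46 mm square legs flush with the seat corners and standing on z = 0.


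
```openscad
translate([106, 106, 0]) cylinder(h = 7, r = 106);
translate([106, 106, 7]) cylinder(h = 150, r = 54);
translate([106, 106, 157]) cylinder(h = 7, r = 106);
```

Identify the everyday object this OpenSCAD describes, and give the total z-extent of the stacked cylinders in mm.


A spool. The overall height is 164 mm.

Three coaxial cylinders, large–small–large — a spool. Two 7 mm flanges and a 150 mm core give 7 + 150 + 7 = 164 mm.


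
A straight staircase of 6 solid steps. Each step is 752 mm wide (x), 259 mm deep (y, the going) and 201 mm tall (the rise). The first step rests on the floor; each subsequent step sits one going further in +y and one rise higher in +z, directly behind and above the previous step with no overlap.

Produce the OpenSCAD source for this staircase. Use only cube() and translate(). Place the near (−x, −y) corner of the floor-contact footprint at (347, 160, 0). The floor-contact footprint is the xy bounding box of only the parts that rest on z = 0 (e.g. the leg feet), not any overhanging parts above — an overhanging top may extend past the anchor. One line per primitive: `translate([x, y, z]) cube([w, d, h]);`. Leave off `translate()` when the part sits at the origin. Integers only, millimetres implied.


translate([347, 160, 0]) cube([752, 259, 201]);
translate([347, 419, 201]) cube([752, 259, 201]);
translate([347, 678, 402]) cube([752, 259, 201]);
translate([347, 937, 603]) cube([752, 259, 201]);
translate([347, 1196, 804]) cube([752, 259, 201]);
translate([347, 1455, 1005]) cube([752, 259, 201]);


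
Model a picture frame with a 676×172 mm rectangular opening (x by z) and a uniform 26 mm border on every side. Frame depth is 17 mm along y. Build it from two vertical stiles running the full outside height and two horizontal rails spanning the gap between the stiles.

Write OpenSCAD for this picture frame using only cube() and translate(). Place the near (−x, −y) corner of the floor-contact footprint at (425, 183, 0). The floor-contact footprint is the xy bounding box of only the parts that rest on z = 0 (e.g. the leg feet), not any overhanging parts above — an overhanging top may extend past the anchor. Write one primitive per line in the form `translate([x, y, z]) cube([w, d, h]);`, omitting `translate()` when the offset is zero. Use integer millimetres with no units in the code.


translate([425, 183, 0]) cube([26, 17, 224]);
translate([1127, 183, 0]) cube([26, 17, 224]);
translate([451, 183, 0]) cube([676, 17, 26]);
translate([451, 183, 198]) cube([676, 17, 26]);


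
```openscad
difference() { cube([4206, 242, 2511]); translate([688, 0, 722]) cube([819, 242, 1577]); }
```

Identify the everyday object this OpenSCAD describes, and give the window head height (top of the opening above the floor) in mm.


A wall with a window opening. The window head height is 2299 mm.

A wall with a rectangular opening subtracted — a window. Sill at z = 722, opening 1577 mm tall, so the head is at 722 + 1577 = 2299 mm.


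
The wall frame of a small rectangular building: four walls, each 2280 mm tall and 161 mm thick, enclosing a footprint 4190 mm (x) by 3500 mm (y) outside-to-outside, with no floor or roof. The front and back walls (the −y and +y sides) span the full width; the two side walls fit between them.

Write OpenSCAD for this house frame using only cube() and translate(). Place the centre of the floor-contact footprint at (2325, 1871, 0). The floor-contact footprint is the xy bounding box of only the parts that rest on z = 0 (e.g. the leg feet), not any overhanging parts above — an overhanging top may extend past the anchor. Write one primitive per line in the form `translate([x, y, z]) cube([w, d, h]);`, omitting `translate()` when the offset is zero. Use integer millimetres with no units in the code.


translate([230, 121, 0]) cube([4190, 161, 2280]);
translate([230, 3460, 0]) cube([4190, 161, 2280]);
translate([230, 282, 0]) cube([161, 3178, 2280]);
translate([4259, 282, 0]) cube([161, 3178, 2280]);


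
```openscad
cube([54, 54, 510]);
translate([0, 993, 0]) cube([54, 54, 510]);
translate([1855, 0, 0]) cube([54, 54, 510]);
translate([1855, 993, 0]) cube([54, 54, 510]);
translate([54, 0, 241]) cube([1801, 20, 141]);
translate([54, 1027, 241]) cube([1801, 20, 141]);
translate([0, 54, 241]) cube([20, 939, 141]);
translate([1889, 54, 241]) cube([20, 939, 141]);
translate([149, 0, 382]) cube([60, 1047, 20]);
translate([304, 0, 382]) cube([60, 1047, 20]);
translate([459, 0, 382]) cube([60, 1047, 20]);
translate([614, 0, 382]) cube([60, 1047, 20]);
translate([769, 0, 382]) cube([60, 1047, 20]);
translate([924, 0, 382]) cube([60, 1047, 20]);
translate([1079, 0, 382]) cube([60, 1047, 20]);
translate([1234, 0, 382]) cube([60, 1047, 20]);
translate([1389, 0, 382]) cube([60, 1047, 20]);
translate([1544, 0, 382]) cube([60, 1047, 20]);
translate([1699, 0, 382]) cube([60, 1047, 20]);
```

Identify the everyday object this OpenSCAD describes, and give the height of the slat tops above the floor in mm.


A bed frame. The slat-top height is 402 mm.

Four posts, four rails, and a row of slats — a bed frame. Slats sit on the rails at z = 241 + 141 = 382; with slat thickness 20, the top is 402 mm.


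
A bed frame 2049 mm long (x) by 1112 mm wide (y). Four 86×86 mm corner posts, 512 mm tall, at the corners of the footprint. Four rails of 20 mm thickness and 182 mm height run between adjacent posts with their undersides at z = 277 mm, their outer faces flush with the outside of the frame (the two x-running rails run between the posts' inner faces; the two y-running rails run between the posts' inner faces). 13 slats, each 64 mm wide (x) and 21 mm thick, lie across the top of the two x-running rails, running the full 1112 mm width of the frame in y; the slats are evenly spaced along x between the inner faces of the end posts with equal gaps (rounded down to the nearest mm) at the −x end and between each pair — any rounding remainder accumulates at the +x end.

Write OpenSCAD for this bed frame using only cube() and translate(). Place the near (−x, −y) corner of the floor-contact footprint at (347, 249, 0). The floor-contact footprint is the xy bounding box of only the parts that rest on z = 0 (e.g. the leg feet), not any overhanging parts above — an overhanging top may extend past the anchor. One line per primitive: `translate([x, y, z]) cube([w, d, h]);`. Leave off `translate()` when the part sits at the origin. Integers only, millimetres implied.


translate([347, 249, 0]) cube([86, 86, 512]);
translate([347, 1275, 0]) cube([86, 86, 512]);
translate([2310, 249, 0]) cube([86, 86, 512]);
translate([2310, 1275, 0]) cube([86, 86, 512]);
translate([433, 249, 277]) cube([1877, 20, 182]);
translate([433, 1341, 277]) cube([1877, 20, 182]);
translate([347, 335, 277]) cube([20, 940, 182]);
translate([2376, 335, 277]) cube([20, 940, 182]);
translate([507, 249, 459]) cube([64, 1112, 21]);
translate([645, 249, 459]) cube([64, 1112, 21]);
translate([783, 249, 459]) cube([64, 1112, 21]);
translate([921, 249, 459]) cube([64, 1112, 21]);
translate([1059, 249, 459]) cube([64, 1112, 21]);
translate([1197, 249, 459]) cube([64, 1112, 21]);
translate([1335, 249, 459]) cube([64, 1112, 21]);
translate([1473, 249, 459]) cube([64, 1112, 21]);
translate([1611, 249, 459]) cube([64, 1112, 21]);
translate([1749, 249, 459]) cube([64, 1112, 21]);
translate([1887, 249, 459]) cube([64, 1112, 21]);
translate([2025, 249, 459]) cube([64, 1112, 21]);
translate([2163, 249, 459]) cube([64, 1112, 21]);


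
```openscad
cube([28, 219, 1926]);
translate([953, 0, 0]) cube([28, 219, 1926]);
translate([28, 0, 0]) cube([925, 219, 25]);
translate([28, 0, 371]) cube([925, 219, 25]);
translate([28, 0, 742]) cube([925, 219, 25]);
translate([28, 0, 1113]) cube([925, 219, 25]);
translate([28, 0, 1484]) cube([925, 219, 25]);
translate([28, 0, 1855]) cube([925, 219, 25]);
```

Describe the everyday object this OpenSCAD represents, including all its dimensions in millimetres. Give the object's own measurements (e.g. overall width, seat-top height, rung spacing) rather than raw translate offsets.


An open bookshelf. Two side panels, each 28 mm thick, 219 mm deep and 1926 mm tall, stand 981 mm apart (outside-to-outside). Between them sit 6 shelves, each 25 mm thick and 219 mm deep, spanning the full gap between the sides. The bottom shelf rests on the floor (its underside at z = 0) and the clear gap between one shelf's top and the next shelf's underside is 346 mm.


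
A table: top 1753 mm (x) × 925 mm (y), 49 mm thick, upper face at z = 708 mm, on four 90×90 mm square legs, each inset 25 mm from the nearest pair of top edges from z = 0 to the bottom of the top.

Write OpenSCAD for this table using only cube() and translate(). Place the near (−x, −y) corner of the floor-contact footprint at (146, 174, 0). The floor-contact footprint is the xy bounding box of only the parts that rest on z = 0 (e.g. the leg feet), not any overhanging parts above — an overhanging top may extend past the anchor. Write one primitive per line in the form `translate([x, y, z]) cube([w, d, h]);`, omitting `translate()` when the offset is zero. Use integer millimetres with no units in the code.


translate([121, 149, 659]) cube([1753, 925, 49]);
translate([146, 174, 0]) cube([90, 90, 659]);
translate([1759, 174, 0]) cube([90, 90, 659]);
translate([146, 959, 0]) cube([90, 90, 659]);
translate([1759, 959, 0]) cube([90, 90, 659]);


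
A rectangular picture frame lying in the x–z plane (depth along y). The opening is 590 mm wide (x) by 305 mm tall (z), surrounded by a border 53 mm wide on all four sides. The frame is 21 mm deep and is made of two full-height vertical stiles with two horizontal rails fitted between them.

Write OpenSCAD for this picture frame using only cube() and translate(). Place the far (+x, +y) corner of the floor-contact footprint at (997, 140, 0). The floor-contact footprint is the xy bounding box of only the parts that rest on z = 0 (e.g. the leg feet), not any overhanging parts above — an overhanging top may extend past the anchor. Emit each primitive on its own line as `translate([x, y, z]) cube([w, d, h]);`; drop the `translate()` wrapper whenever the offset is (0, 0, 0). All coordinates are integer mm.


translate([301, 119, 0]) cube([53, 21, 411]);
translate([944, 119, 0]) cube([53, 21, 411]);
translate([354, 119, 0]) cube([590, 21, 53]);
translate([354, 119, 358]) cube([590, 21, 53]);


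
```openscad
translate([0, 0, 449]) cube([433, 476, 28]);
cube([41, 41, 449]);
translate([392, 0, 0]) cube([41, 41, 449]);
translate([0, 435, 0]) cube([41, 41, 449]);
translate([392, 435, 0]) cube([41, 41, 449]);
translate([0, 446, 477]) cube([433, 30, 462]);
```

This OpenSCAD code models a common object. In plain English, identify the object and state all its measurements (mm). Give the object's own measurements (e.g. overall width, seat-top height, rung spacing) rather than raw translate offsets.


A chair. The seat is a 433×476×28 mm slab with its top at z = 477 mm, on four 41×41 mm corner legs (flush with the seat edges, standing on z = 0). A flat backrest 30 mm thick, 462 mm tall, spans the full seat width and rises from the seat top along its +y edge, rear face flush with the rear of the seat.


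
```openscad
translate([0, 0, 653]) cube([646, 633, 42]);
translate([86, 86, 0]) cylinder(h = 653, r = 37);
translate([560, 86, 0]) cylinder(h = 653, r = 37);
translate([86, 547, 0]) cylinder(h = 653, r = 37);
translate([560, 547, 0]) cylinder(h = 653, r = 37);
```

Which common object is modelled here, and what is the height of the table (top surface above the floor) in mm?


A table. The table height is 695 mm.

A 646×633×42 slab sits at z = 653 on four Ø74 mm round legs — a table. The top surface is at 653 + 42 = 695 mm.


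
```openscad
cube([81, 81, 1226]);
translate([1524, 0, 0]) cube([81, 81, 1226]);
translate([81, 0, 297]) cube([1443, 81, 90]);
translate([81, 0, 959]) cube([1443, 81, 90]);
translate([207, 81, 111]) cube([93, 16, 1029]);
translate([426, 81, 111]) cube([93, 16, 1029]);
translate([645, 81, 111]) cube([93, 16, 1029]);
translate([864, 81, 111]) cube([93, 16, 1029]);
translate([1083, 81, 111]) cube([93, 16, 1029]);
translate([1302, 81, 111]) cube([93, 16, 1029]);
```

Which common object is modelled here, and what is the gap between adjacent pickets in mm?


A fence section. The picket gap is 126 mm.

Two posts, two rails, 6 pickets — a fence section. Span 1443 mm holds 6 pickets of 93 mm with 7 equal gaps: ⌊(1443 − 6·93) / 7⌋ = 126 mm.


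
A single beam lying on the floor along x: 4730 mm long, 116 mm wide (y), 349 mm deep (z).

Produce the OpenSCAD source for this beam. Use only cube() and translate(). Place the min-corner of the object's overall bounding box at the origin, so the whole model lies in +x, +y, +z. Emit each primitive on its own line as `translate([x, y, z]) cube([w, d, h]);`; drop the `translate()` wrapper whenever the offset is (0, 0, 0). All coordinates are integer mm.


cube([4730, 116, 349]);


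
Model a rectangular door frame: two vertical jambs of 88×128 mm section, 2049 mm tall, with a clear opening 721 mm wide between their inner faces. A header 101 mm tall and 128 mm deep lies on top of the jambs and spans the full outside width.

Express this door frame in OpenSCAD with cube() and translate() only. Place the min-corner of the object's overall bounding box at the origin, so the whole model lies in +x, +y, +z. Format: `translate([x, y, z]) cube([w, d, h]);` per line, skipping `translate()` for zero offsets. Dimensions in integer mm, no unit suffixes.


cube([88, 128, 2049]);
translate([809, 0, 0]) cube([88, 128, 2049]);
translate([0, 0, 2049]) cube([897, 128, 101]);


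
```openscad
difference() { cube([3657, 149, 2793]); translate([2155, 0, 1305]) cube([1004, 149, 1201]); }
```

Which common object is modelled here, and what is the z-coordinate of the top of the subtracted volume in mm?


A wall with a window opening. The window head height is 2506 mm.

A wall with a rectangular opening subtracted — a window. Sill at z = 1305, opening 1201 mm tall, so the head is at 1305 + 1201 = 2506 mm.


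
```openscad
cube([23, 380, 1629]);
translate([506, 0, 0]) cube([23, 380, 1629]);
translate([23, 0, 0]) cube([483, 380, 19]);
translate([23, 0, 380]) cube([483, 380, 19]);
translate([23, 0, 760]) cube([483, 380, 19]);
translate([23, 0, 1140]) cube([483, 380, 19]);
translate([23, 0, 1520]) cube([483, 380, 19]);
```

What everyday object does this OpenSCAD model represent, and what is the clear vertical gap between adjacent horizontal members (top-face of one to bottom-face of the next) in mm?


A bookshelf. The clear shelf gap is 361 mm.

Two tall side panels with 5 horizontal boards between them — a bookshelf. The first two shelf undersides are at z = 0 and z = 380; with shelf thickness 19, the clear gap is 380 − 0 − 19 = 361 mm.
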